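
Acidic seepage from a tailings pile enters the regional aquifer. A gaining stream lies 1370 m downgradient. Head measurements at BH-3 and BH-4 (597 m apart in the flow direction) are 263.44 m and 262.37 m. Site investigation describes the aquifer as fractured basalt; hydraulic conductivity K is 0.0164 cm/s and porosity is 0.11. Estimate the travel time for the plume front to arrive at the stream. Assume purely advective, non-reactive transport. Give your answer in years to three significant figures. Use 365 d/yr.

16.3 years

Hydraulic gradient i = (263.44 − 262.37) / 597 = 1.07 / 597 = 0.001792
K = 0.0164 cm/s × 864 = 14.17 m/d
q = Ki = 14.17 × 0.001792 = 0.02540 m/d
v = Ki/n = 14.17·0.001792/0.11 = 0.2309 m/d
t = L / v = 1370 / 0.2309 = 5934 d
   = 5934 / 365 = 16.3 yr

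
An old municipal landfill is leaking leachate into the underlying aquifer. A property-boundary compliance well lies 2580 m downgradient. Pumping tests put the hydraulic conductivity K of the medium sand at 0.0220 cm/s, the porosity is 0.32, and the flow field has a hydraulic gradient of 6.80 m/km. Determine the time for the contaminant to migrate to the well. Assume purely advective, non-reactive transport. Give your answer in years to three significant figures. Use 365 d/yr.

K = 0.0220 cm/s × 864 = 19.01 m/d
Specific discharge q = 19.01 × 0.0068 = 0.1293 m/d
Average linear velocity = 0.1293 / 0.32 = 0.4039 m/d
t = L / v = 2580 / 0.4039 = 6387 d
   = 6387 / 365 = 17.5 yr

17.5 years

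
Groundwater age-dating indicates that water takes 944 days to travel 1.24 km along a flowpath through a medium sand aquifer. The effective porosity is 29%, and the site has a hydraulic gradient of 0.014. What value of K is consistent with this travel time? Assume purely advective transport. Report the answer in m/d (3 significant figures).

L = 1.24 km = 1240 m
v = L / t = 1240 / 944 = 1.314 m/d
K = v · n / i = 1.314 × 0.29 / 0.014 = 27.2 m/d

27.2 m/d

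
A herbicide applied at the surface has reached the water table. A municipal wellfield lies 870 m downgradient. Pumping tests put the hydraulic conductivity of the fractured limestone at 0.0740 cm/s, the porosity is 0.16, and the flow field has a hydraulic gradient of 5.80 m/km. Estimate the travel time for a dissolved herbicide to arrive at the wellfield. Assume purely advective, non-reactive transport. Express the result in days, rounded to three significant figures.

K = 0.0740 cm/s × 864 = 63.94 m/d
q = Ki = 63.94 × 0.0058 = 0.3708 m/d
Seepage velocity v = q / n = 0.3708 / 0.16 = 2.318 m/d
t = L / v = 870 / 2.318 = 375.4 d

375 days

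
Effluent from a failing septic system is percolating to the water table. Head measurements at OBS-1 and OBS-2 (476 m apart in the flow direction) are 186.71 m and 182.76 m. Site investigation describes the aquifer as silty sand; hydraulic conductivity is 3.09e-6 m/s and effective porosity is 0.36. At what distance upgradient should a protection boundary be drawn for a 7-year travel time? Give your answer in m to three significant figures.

15.7 m

Hydraulic gradient i = (186.71 − 182.76) / 476 = 3.95 / 476 = 0.008298
K = 3.09e-6 m/s × 86400 s/d = 0.2670 m/d
Darcy flux q = K·i = 0.2670 × 0.008298 = 0.002215 m/d
v_s = q/n_e = 0.002215/0.36 = 0.006154 m/d
T = 7 yr × 365 = 2555 d
L = v × T = 0.006154 × 2555 = 15.72 m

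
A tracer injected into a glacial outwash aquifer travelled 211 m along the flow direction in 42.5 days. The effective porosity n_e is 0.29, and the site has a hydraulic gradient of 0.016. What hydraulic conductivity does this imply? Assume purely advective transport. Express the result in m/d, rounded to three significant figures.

90.0 m/d

v = L / t = 211 / 42.5 = 4.965 m/d
K = v · n / i = 4.965 × 0.29 / 0.016 = 90.0 m/d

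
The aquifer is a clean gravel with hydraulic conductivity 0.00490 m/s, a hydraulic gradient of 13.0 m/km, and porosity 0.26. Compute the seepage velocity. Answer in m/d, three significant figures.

K = 0.00490 m/s × 86400 s/d = 423.4 m/d
Darcy flux q = K·i = 423.4 × 0.013 = 5.504 m/d
v_s = q/n_e = 5.504/0.26 = 21.17 m/d

21.2 m/d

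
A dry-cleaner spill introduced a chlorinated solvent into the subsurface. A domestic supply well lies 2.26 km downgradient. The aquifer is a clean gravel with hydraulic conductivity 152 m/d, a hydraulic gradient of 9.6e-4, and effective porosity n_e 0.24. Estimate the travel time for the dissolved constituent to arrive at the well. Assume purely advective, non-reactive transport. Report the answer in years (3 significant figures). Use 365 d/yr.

Darcy flux q = K·i = 152 × 9.6e-4 = 0.1459 m/d
Average linear velocity = 0.1459 / 0.24 = 0.6080 m/d
L = 2.26 km = 2260 m
t = L / v = 2260 / 0.6080 = 3717 d
   = 3717 / 365 = 10.2 yr

10.2 years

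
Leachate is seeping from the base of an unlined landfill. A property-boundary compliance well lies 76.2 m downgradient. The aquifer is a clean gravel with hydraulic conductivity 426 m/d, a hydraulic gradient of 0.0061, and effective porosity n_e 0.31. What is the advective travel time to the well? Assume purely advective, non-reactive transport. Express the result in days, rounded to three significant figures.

q = Ki = 426 × 0.0061 = 2.599 m/d
Average linear velocity = 2.599 / 0.31 = 8.383 m/d
t = L / v = 76.2 / 8.383 = 9.090 d

9.09 days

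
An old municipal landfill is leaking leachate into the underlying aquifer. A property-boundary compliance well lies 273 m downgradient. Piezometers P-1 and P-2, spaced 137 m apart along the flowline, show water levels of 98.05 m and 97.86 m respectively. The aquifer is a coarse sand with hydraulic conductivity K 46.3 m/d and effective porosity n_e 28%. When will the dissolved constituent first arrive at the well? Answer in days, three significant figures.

Hydraulic gradient i = (98.05 − 97.86) / 137 = 0.19 / 137 = 0.001387
q = Ki = 46.3 × 0.001387 = 0.06421 m/d
v_s = q/n_e = 0.06421/0.28 = 0.2293 m/d
t = L / v = 273 / 0.2293 = 1190 d

1190 days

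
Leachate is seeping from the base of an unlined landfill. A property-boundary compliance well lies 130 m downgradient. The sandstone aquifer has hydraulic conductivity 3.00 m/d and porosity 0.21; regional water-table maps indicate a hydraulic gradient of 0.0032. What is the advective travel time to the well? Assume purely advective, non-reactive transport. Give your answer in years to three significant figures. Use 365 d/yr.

q = Ki = 3.00 × 0.0032 = 0.009600 m/d
v_s = q/n_e = 0.009600/0.21 = 0.04571 m/d
t = L / v = 130 / 0.04571 = 2844 d
   = 2844 / 365 = 7.79 yr

7.79 years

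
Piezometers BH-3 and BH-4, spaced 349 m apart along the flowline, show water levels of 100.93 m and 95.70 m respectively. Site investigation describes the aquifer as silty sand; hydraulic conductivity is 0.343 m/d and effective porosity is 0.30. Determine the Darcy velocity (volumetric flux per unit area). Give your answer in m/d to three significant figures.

0.00514 m/d

Hydraulic gradient i = (100.93 − 95.70) / 349 = 5.23 / 349 = 0.01499
q = Ki = 0.343 × 0.01499 = 0.005140 m/d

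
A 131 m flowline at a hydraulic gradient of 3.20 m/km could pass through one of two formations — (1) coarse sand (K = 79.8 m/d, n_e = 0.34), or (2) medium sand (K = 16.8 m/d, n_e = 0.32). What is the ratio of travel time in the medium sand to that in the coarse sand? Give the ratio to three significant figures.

Unit 1 (coarse sand): v = 79.8×0.0032/0.34 = 0.7511 m/d, t = 131/0.7511 = 174.4 d
Unit 2 (medium sand): v = 16.8×0.0032/0.32 = 0.1680 m/d, t = 131/0.1680 = 779.8 d
t(medium sand) / t(coarse sand) = 779.8/174.4 = 4.47

4.47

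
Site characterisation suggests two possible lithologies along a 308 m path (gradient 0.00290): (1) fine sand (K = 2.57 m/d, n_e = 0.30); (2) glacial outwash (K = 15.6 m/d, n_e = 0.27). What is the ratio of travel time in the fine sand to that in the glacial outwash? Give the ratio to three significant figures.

Unit 1 (fine sand): v = 2.57×0.0029/0.30 = 0.02484 m/d, t = 308/0.02484 = 12400 d
Unit 2 (glacial outwash): v = 15.6×0.0029/0.27 = 0.1676 m/d, t = 308/0.1676 = 1838 d
t(fine sand) / t(glacial outwash) = 12400/1838 = 6.74

6.74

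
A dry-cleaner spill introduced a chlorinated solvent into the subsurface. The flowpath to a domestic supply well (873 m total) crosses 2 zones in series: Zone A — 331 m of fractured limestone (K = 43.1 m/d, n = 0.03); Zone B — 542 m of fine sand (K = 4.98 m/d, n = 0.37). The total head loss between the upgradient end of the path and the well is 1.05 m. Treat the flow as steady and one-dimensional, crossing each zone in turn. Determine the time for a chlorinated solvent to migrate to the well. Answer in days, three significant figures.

Continuity: the same q passes through each zone, so ΔH = q·Σ(L_j/K_j) — the zones act as resistances in series.
Σ(L/K) = 331/43.1 + 542/4.98 = 7.680 + 108.8 = 116.5 d
q = ΔH / Σ(L/K) = 1.05 / 116.5 = 0.009012 m/d (same in every zone)
Zone A: v = q/n = 0.009012/0.03 = 0.3004 m/d → t_A = 331/0.3004 = 1102 d
Zone B: v = q/n = 0.009012/0.37 = 0.02436 m/d → t_B = 542/0.02436 = 22250 d
Total t = 1102 + 22250 = 23360 d

23400 days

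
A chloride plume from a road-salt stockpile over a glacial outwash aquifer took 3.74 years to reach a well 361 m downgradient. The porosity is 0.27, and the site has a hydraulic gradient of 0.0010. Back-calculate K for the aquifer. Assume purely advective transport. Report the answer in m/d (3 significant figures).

71.4 m/d

t = 3.74 years = 1365 d
v = L / t = 361 / 1365 = 0.2644 m/d
K = v · n / i = 0.2644 × 0.27 / 0.0010 = 71.4 m/d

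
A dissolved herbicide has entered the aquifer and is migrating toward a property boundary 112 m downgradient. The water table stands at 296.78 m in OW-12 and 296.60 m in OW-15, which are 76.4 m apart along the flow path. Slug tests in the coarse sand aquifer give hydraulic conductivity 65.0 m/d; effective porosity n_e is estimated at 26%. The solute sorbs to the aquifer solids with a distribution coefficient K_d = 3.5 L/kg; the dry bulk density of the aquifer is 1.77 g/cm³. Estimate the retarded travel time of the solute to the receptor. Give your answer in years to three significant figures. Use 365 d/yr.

Hydraulic gradient i = (296.78 − 296.60) / 76.4 = 0.18 / 76.4 = 0.002356
q = Ki = 65.0 × 0.002356 = 0.1531 m/d
v = Ki/n = 65.0·0.002356/0.26 = 0.5890 m/d
Retardation R = 1 + ρ_b·K_d/n = 1 + 1.77×3.5/0.26 = 24.83
Contaminant velocity v_c = v/R = 0.5890/24.83 = 0.02372 m/d
t = L/v_c = 112/0.02372 = 4721 d
   = 4721/365 = 12.9 yr

12.9 years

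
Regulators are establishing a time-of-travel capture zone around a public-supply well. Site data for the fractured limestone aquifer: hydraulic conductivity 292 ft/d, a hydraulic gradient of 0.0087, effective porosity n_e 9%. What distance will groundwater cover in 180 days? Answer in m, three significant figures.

1550 m

K = 292 ft/d × 0.3048 = 89.00 m/d
q = Ki = 89.00 × 0.0087 = 0.7743 m/d
Seepage velocity v = q / n = 0.7743 / 0.09 = 8.603 m/d
L = v × T = 8.603 × 180 = 1549 m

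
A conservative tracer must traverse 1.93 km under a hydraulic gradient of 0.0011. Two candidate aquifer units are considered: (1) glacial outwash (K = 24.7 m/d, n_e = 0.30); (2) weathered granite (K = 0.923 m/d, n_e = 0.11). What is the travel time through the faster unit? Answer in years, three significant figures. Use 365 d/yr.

58.4 years

Unit 1 (glacial outwash): v = 24.7×0.0011/0.30 = 0.09057 m/d, t = 1930/0.09057 = 21310 d
Unit 2 (weathered granite): v = 0.923×0.0011/0.11 = 0.009230 m/d, t = 1930/0.009230 = 209100 d
Faster: 21310 d / 365 = 58.4 yr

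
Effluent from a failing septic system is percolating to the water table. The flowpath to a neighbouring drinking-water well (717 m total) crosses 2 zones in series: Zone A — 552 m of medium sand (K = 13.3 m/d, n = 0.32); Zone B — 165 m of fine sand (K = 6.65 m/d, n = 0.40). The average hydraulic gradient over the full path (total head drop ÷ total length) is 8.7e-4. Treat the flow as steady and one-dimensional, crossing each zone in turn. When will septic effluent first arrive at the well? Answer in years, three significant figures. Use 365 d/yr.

70.7 years

Continuity: the same q passes through each zone, so ΔH = q·Σ(L_j/K_j) — the zones act as resistances in series.
Σ(L/K) = 552/13.3 + 165/6.65 = 41.50 + 24.81 = 66.32 d
K_eq = L_total / Σ(L/K) = 717 / 66.32 = 10.81 m/d
q = K_eq · i = 10.81 × 8.7e-4 = 0.009406 m/d (same in every zone)
Zone A: v = q/n = 0.009406/0.32 = 0.02939 m/d → t_A = 552/0.02939 = 18780 d
Zone B: v = q/n = 0.009406/0.40 = 0.02352 m/d → t_B = 165/0.02352 = 7017 d
Total t = 18780 + 7017 = 25800 d
   = 25800 / 365 = 70.7 yr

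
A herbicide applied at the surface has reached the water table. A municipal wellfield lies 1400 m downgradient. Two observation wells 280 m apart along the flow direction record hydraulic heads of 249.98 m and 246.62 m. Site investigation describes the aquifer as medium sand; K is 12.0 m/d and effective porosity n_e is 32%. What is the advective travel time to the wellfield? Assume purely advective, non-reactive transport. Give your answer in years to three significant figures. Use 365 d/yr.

8.52 years

Hydraulic gradient i = (249.98 − 246.62) / 280 = 3.36 / 280 = 0.01200
Specific discharge q = 12.0 × 0.01200 = 0.1440 m/d
v = Ki/n = 12.0·0.01200/0.32 = 0.4500 m/d
t = L / v = 1400 / 0.4500 = 3111 d
   = 3111 / 365 = 8.52 yr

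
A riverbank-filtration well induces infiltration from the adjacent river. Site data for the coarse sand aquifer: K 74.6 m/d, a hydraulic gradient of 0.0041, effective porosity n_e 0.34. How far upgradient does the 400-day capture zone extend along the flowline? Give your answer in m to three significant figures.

360 m

q = Ki = 74.6 × 0.0041 = 0.3059 m/d
Seepage velocity v = q / n = 0.3059 / 0.34 = 0.8996 m/d
L = v × T = 0.8996 × 400 = 359.8 m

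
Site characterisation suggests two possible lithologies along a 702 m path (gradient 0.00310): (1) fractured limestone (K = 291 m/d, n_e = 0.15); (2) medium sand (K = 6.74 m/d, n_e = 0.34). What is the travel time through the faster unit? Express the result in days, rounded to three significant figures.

117 days

Unit 1 (fractured limestone): v = 291×0.0031/0.15 = 6.014 m/d, t = 702/6.014 = 116.7 d
Unit 2 (medium sand): v = 6.74×0.0031/0.34 = 0.06145 m/d, t = 702/0.06145 = 11420 d
Faster unit: t = 117 d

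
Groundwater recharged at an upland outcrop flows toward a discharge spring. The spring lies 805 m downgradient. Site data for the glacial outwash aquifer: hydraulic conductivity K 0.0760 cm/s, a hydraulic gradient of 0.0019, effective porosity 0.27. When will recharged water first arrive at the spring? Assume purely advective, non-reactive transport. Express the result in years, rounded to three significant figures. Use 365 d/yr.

K = 0.0760 cm/s × 864 = 65.66 m/d
q = Ki = 65.66 × 0.0019 = 0.1248 m/d
v_s = q/n_e = 0.1248/0.27 = 0.4621 m/d
t = L / v = 805 / 0.4621 = 1742 d
   = 1742 / 365 = 4.77 yr

4.77 years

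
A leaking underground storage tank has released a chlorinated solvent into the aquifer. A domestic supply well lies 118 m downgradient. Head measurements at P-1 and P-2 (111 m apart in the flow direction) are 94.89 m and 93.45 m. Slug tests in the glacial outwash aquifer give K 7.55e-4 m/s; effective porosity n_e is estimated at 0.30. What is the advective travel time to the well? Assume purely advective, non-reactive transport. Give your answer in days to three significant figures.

41.8 days

Hydraulic gradient i = (94.89 − 93.45) / 111 = 1.44 / 111 = 0.01297
K = 7.55e-4 m/s × 86400 s/d = 65.23 m/d
Darcy flux q = K·i = 65.23 × 0.01297 = 0.8463 m/d
Average linear velocity = 0.8463 / 0.30 = 2.821 m/d
t = L / v = 118 / 2.821 = 41.83 d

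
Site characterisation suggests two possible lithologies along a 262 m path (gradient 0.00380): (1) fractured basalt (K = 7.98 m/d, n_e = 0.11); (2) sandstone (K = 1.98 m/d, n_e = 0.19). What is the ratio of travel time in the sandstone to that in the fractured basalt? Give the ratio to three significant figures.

Unit 1 (fractured basalt): v = 7.98×0.0038/0.11 = 0.2757 m/d, t = 262/0.2757 = 950.4 d
Unit 2 (sandstone): v = 1.98×0.0038/0.19 = 0.03960 m/d, t = 262/0.03960 = 6616 d
t(sandstone) / t(fractured basalt) = 6616/950.4 = 6.96

6.96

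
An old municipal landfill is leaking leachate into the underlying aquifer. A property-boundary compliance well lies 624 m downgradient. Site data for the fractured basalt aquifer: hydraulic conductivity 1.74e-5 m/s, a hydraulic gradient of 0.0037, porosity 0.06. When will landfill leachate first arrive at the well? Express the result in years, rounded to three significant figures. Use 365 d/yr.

K = 1.74e-5 m/s × 86400 s/d = 1.503 m/d
Darcy flux q = K·i = 1.503 × 0.0037 = 0.005562 m/d
Average linear velocity = 0.005562 / 0.06 = 0.09271 m/d
t = L / v = 624 / 0.09271 = 6731 d
   = 6731 / 365 = 18.4 yr

18.4 years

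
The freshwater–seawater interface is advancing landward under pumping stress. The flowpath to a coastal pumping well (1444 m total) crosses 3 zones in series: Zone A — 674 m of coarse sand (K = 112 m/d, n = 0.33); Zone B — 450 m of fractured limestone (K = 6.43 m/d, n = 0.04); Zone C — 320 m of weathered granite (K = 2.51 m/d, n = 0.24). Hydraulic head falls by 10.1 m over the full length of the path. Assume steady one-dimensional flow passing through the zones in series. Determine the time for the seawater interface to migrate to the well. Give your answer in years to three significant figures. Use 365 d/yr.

Continuity: the same q passes through each zone, so ΔH = q·Σ(L_j/K_j) — the zones act as resistances in series.
Σ(L/K) = 674/112 + 450/6.43 + 320/2.51 = 6.018 + 69.98 + 127.5 = 203.5 d
q = ΔH / Σ(L/K) = 10.1 / 203.5 = 0.04963 m/d (same in every zone)
Zone A: v = q/n = 0.04963/0.33 = 0.1504 m/d → t_A = 674/0.1504 = 4481 d
Zone B: v = q/n = 0.04963/0.04 = 1.241 m/d → t_B = 450/1.241 = 362.7 d
Zone C: v = q/n = 0.04963/0.24 = 0.2068 m/d → t_C = 320/0.2068 = 1547 d
Total t = 4481 + 362.7 + 1547 = 6391 d
   = 6391 / 365 = 17.5 yr

17.5 years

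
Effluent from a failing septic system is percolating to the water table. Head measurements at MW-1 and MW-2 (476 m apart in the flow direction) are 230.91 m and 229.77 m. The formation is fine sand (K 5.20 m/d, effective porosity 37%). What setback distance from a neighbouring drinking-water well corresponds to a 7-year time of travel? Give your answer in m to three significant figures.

86.0 m

Hydraulic gradient i = (230.91 − 229.77) / 476 = 1.14 / 476 = 0.002395
q = Ki = 5.20 × 0.002395 = 0.01245 m/d
v = Ki/n = 5.20·0.002395/0.37 = 0.03366 m/d
T = 7 yr × 365 = 2555 d
L = v × T = 0.03366 × 2555 = 86.00 m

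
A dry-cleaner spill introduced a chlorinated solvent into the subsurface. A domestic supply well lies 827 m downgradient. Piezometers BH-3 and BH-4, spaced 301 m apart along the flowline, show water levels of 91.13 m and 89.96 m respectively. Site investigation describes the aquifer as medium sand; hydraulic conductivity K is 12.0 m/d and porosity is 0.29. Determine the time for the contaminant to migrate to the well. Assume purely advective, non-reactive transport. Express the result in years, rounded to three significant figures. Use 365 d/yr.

Hydraulic gradient i = (91.13 − 89.96) / 301 = 1.17 / 301 = 0.003887
Specific discharge q = 12.0 × 0.003887 = 0.04664 m/d
Average linear velocity = 0.04664 / 0.29 = 0.1608 m/d
t = L / v = 827 / 0.1608 = 5142 d
   = 5142 / 365 = 14.1 yr

14.1 years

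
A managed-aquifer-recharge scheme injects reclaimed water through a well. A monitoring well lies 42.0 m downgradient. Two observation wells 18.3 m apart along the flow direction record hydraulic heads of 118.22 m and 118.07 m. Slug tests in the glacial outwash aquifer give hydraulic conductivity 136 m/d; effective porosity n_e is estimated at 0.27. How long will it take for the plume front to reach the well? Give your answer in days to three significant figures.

10.2 days

Hydraulic gradient i = (118.22 − 118.07) / 18.3 = 0.15 / 18.3 = 0.008197
Specific discharge q = 136 × 0.008197 = 1.115 m/d
v = Ki/n = 136·0.008197/0.27 = 4.129 m/d
t = L / v = 42.0 / 4.129 = 10.17 d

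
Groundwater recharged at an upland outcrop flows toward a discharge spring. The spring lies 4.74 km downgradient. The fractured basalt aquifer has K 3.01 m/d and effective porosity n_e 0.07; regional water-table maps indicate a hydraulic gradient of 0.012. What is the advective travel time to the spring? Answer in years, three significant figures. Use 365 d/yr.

Specific discharge q = 3.01 × 0.012 = 0.03612 m/d
v_s = q/n_e = 0.03612/0.07 = 0.5160 m/d
L = 4.74 km = 4740 m
t = L / v = 4740 / 0.5160 = 9186 d
   = 9186 / 365 = 25.2 yr

25.2 years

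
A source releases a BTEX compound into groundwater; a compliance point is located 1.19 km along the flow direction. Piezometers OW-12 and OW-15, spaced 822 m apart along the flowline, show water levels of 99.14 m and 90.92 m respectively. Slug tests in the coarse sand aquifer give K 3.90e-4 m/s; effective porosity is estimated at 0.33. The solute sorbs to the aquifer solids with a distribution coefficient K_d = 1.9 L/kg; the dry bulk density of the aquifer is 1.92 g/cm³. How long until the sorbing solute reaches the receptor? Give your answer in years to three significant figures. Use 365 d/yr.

Hydraulic gradient i = (99.14 − 90.92) / 822 = 8.22 / 822 = 0.01000
K = 3.90e-4 m/s × 86400 s/d = 33.70 m/d
Darcy flux q = K·i = 33.70 × 0.01000 = 0.3370 m/d
v_s = q/n_e = 0.3370/0.33 = 1.021 m/d
Retardation R = 1 + ρ_b·K_d/n = 1 + 1.92×1.9/0.33 = 12.05
Contaminant velocity v_c = v/R = 1.021/12.05 = 0.08471 m/d
L = 1.19 km = 1190 m
t = L/v_c = 1190/0.08471 = 14050 d
   = 14050/365 = 38.5 yr

38.5 years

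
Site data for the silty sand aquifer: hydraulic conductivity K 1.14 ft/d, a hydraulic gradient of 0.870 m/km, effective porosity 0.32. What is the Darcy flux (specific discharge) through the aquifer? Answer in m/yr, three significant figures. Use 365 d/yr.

0.110 m/yr

K = 1.14 ft/d × 0.3048 = 0.3475 m/d
q = Ki = 0.3475 × 8.7e-4 = 3.023e-4 m/d
   = 3.023e-4 × 365 = 0.110 m/yr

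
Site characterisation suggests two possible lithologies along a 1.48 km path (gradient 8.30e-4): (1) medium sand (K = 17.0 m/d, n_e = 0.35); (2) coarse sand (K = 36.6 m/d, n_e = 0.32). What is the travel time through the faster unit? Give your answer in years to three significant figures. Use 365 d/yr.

Unit 1 (medium sand): v = 17.0×8.3e-4/0.35 = 0.04031 m/d, t = 1480/0.04031 = 36710 d
Unit 2 (coarse sand): v = 36.6×8.3e-4/0.32 = 0.09493 m/d, t = 1480/0.09493 = 15590 d
Faster: 15590 d / 365 = 42.7 yr

42.7 years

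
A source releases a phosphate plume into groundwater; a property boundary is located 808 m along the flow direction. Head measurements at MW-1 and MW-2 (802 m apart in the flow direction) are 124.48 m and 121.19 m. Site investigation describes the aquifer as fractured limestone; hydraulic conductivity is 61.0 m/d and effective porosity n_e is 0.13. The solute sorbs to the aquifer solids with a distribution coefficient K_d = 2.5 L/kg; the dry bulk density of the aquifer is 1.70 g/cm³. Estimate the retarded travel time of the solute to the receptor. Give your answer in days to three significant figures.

14100 days

Hydraulic gradient i = (124.48 − 121.19) / 802 = 3.29 / 802 = 0.004102
Specific discharge q = 61.0 × 0.004102 = 0.2502 m/d
Seepage velocity v = q / n = 0.2502 / 0.13 = 1.925 m/d
Retardation R = 1 + ρ_b·K_d/n = 1 + 1.70×2.5/0.13 = 33.69
Contaminant velocity v_c = v/R = 1.925/33.69 = 0.05713 m/d
t = L/v_c = 808/0.05713 = 14140 d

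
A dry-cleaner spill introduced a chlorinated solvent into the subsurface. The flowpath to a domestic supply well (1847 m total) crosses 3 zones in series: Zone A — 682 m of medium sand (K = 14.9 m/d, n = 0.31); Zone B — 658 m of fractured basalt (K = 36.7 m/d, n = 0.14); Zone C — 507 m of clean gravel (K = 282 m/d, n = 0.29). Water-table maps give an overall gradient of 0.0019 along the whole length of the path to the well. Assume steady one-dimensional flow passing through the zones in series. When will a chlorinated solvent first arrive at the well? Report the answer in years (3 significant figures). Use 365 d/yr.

23.0 years

For zones in series the flux q is common to all zones; the equivalent conductivity is the harmonic (thickness-weighted) mean, K_eq = L_total / Σ(L_j/K_j).
Σ(L/K) = 682/14.9 + 658/36.7 + 507/282 = 45.77 + 17.93 + 1.798 = 65.50 d
K_eq = L_total / Σ(L/K) = 1847 / 65.50 = 28.20 m/d
q = K_eq · i = 28.20 × 0.0019 = 0.05358 m/d (same in every zone)
Zone A: v = q/n = 0.05358/0.31 = 0.1728 m/d → t_A = 682/0.1728 = 3946 d
Zone B: v = q/n = 0.05358/0.14 = 0.3827 m/d → t_B = 658/0.3827 = 1719 d
Zone C: v = q/n = 0.05358/0.29 = 0.1848 m/d → t_C = 507/0.1848 = 2744 d
Total t = 3946 + 1719 + 2744 = 8410 d
   = 8410 / 365 = 23.0 yr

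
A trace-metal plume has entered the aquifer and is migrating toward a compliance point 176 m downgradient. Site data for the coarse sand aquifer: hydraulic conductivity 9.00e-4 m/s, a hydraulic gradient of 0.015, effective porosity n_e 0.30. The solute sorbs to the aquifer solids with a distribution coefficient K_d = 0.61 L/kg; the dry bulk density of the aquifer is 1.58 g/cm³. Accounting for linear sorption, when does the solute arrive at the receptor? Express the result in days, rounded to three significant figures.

K = 9.00e-4 m/s × 86400 s/d = 77.76 m/d
Darcy flux q = K·i = 77.76 × 0.015 = 1.166 m/d
Seepage velocity v = q / n = 1.166 / 0.30 = 3.888 m/d
Retardation R = 1 + ρ_b·K_d/n = 1 + 1.58×0.61/0.30 = 4.213
Contaminant velocity v_c = v/R = 3.888/4.213 = 0.9229 m/d
t = L/v_c = 176/0.9229 = 190.7 d

191 days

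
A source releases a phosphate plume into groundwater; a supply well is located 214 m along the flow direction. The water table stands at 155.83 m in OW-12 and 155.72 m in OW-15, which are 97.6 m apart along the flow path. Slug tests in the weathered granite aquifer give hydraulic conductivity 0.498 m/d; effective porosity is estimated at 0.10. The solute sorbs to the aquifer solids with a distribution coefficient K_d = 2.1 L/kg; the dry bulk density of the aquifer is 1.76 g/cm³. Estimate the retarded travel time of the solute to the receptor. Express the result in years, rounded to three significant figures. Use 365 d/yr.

3970 years

Hydraulic gradient i = (155.83 − 155.72) / 97.6 = 0.11 / 97.6 = 0.001127
Specific discharge q = 0.498 × 0.001127 = 5.613e-4 m/d
Average linear velocity = 5.613e-4 / 0.10 = 0.005613 m/d
Retardation R = 1 + ρ_b·K_d/n = 1 + 1.76×2.1/0.10 = 37.96
Contaminant velocity v_c = v/R = 0.005613/37.96 = 1.479e-4 m/d
t = L/v_c = 214/1.479e-4 = 1.447e6 d
   = 1.447e6/365 = 3970 yr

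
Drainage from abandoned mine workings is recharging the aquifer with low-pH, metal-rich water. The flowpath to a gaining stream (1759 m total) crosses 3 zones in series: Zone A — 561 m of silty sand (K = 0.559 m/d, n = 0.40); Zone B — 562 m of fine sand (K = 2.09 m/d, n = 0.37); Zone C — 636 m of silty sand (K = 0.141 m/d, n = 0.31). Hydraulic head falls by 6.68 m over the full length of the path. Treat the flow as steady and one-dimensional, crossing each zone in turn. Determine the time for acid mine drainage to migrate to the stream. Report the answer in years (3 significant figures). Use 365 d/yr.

1490 years

Steady 1-D flow in series ⇒ the Darcy flux q is identical in every zone and the zone head losses add (resistances L/K in series).
Σ(L/K) = 561/0.559 + 562/2.09 + 636/0.141 = 1004 + 268.9 + 4511 = 5783 d
q = ΔH / Σ(L/K) = 6.68 / 5783 = 0.001155 m/d (same in every zone)
Zone A: v = q/n = 0.001155/0.40 = 0.002888 m/d → t_A = 561/0.002888 = 194300 d
Zone B: v = q/n = 0.001155/0.37 = 0.003122 m/d → t_B = 562/0.003122 = 180000 d
Zone C: v = q/n = 0.001155/0.31 = 0.003726 m/d → t_C = 636/0.003726 = 170700 d
Total t = 194300 + 180000 + 170700 = 545000 d
   = 545000 / 365 = 1490 yr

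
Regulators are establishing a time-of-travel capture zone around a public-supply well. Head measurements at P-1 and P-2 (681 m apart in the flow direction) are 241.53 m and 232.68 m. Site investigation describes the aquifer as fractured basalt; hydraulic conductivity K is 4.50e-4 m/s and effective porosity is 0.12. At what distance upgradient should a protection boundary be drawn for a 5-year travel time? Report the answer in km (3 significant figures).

Hydraulic gradient i = (241.53 − 232.68) / 681 = 8.85 / 681 = 0.01300
K = 4.50e-4 m/s × 86400 s/d = 38.88 m/d
Darcy flux q = K·i = 38.88 × 0.01300 = 0.5053 m/d
Seepage velocity v = q / n = 0.5053 / 0.12 = 4.211 m/d
T = 5 yr × 365 = 1825 d
L = v × T = 4.211 × 1825 = 7684 m
   = 7.68 km

7.68 km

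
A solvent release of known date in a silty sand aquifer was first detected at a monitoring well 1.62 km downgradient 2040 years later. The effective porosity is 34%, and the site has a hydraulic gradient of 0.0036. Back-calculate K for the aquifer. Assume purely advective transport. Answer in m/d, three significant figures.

t = 2040 years = 744600 d
L = 1.62 km = 1620 m
v = L / t = 1620 / 744600 = 0.002176 m/d
K = v · n / i = 0.002176 × 0.34 / 0.0036 = 0.205 m/d

0.205 m/d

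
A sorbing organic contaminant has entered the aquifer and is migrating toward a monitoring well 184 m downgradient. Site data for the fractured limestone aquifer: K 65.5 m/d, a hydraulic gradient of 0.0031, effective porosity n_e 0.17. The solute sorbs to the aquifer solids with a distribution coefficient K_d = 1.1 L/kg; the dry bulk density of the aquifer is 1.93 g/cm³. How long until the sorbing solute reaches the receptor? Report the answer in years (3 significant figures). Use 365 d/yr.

5.69 years

q = Ki = 65.5 × 0.0031 = 0.2030 m/d
v = Ki/n = 65.5·0.0031/0.17 = 1.194 m/d
Retardation R = 1 + ρ_b·K_d/n = 1 + 1.93×1.1/0.17 = 13.49
Contaminant velocity v_c = v/R = 1.194/13.49 = 0.08855 m/d
t = L/v_c = 184/0.08855 = 2078 d
   = 2078/365 = 5.69 yr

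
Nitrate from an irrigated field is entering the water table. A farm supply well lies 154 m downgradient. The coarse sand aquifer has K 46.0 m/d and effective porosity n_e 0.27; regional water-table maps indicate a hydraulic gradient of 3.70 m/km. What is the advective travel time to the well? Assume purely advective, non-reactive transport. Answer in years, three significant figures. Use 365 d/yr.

0.669 years

Darcy flux q = K·i = 46.0 × 0.0037 = 0.1702 m/d
Seepage velocity v = q / n = 0.1702 / 0.27 = 0.6304 m/d
t = L / v = 154 / 0.6304 = 244.3 d
   = 244.3 / 365 = 0.669 yr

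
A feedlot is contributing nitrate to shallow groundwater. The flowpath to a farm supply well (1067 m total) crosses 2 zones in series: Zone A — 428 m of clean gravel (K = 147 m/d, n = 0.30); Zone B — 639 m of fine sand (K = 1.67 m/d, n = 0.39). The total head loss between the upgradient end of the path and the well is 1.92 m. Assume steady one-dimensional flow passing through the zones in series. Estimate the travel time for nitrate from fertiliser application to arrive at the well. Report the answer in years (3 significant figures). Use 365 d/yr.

Steady 1-D flow in series ⇒ the Darcy flux q is identical in every zone and the zone head losses add (resistances L/K in series).
Σ(L/K) = 428/147 + 639/1.67 = 2.912 + 382.6 = 385.5 d
q = ΔH / Σ(L/K) = 1.92 / 385.5 = 0.004980 m/d (same in every zone)
Zone A: v = q/n = 0.004980/0.30 = 0.01660 m/d → t_A = 428/0.01660 = 25780 d
Zone B: v = q/n = 0.004980/0.39 = 0.01277 m/d → t_B = 639/0.01277 = 50040 d
Total t = 25780 + 50040 = 75830 d
   = 75830 / 365 = 208 yr

208 years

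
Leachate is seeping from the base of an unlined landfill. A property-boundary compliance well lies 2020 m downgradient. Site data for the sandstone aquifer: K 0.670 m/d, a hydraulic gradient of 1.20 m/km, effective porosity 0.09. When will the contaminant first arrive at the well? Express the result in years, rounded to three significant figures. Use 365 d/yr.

620 years

Specific discharge q = 0.670 × 0.0012 = 8.040e-4 m/d
v_s = q/n_e = 8.040e-4/0.09 = 0.008933 m/d
t = L / v = 2020 / 0.008933 = 226100 d
   = 226100 / 365 = 620 yr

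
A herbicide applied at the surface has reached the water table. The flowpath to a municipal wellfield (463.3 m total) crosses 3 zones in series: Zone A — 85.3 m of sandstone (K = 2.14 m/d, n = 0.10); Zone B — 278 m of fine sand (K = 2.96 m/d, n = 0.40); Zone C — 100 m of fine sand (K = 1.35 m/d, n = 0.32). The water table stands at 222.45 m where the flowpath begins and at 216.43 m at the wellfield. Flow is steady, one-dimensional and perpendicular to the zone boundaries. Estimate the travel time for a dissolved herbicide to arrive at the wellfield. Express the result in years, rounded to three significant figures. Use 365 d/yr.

Total head drop ΔH = 222.45 − 216.43 = 6.02 m
Continuity: the same q passes through each zone, so ΔH = q·Σ(L_j/K_j) — the zones act as resistances in series.
Σ(L/K) = 85.3/2.14 + 278/2.96 + 100/1.35 = 39.86 + 93.92 + 74.07 = 207.9 d
q = ΔH / Σ(L/K) = 6.02 / 207.9 = 0.02896 m/d (same in every zone)
Zone A: v = q/n = 0.02896/0.10 = 0.2896 m/d → t_A = 85.3/0.2896 = 294.5 d
Zone B: v = q/n = 0.02896/0.40 = 0.07241 m/d → t_B = 278/0.07241 = 3839 d
Zone C: v = q/n = 0.02896/0.32 = 0.09051 m/d → t_C = 100/0.09051 = 1105 d
Total t = 294.5 + 3839 + 1105 = 5239 d
   = 5239 / 365 = 14.4 yr

14.4 years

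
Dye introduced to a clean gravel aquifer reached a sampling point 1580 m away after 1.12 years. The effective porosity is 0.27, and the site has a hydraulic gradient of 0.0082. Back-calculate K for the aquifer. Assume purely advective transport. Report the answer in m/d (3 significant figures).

127 m/d

t = 1.12 years = 408.8 d
v = L / t = 1580 / 408.8 = 3.865 m/d
K = v · n / i = 3.865 × 0.27 / 0.0082 = 127 m/d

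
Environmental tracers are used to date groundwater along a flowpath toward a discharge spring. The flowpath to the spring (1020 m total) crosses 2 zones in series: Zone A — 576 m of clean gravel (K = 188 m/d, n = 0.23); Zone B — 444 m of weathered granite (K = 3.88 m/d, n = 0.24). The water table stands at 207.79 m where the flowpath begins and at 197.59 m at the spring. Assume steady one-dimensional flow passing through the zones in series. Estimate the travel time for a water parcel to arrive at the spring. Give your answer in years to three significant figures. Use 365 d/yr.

Total head drop ΔH = 207.79 − 197.59 = 10.20 m
Steady 1-D flow in series ⇒ the Darcy flux q is identical in every zone and the zone head losses add (resistances L/K in series).
Σ(L/K) = 576/188 + 444/3.88 = 3.064 + 114.4 = 117.5 d
q = ΔH / Σ(L/K) = 10.20 / 117.5 = 0.08681 m/d (same in every zone)
Zone A: v = q/n = 0.08681/0.23 = 0.3774 m/d → t_A = 576/0.3774 = 1526 d
Zone B: v = q/n = 0.08681/0.24 = 0.3617 m/d → t_B = 444/0.3617 = 1227 d
Total t = 1526 + 1227 = 2754 d
   = 2754 / 365 = 7.54 yr

7.54 years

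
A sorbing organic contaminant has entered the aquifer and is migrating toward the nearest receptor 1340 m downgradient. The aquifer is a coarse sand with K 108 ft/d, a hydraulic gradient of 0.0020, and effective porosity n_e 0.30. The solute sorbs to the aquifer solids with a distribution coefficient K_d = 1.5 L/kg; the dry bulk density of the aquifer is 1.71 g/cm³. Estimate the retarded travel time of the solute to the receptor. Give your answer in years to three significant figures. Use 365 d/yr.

160 years

K = 108 ft/d × 0.3048 = 32.92 m/d
q = Ki = 32.92 × 0.0020 = 0.06584 m/d
v = Ki/n = 32.92·0.0020/0.30 = 0.2195 m/d
Retardation R = 1 + ρ_b·K_d/n = 1 + 1.71×1.5/0.30 = 9.550
Contaminant velocity v_c = v/R = 0.2195/9.550 = 0.02298 m/d
t = L/v_c = 1340/0.02298 = 58310 d
   = 58310/365 = 160 yr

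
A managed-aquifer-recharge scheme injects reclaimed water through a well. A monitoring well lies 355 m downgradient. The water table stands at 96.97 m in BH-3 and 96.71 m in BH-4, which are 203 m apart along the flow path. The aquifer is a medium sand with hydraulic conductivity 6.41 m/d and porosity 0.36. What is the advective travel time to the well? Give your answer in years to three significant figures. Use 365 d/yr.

42.6 years

Hydraulic gradient i = (96.97 − 96.71) / 203 = 0.26 / 203 = 0.001281
q = Ki = 6.41 × 0.001281 = 0.008210 m/d
v_s = q/n_e = 0.008210/0.36 = 0.02281 m/d
t = L / v = 355 / 0.02281 = 15570 d
   = 15570 / 365 = 42.6 yr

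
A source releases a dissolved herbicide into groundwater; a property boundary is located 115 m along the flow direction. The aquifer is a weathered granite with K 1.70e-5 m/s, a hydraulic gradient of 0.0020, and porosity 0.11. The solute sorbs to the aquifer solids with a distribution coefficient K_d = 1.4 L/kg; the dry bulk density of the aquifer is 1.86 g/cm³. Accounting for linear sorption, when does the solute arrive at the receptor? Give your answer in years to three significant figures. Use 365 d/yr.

291 years

K = 1.70e-5 m/s × 86400 s/d = 1.469 m/d
Specific discharge q = 1.469 × 0.0020 = 0.002938 m/d
Seepage velocity v = q / n = 0.002938 / 0.11 = 0.02671 m/d
Retardation R = 1 + ρ_b·K_d/n = 1 + 1.86×1.4/0.11 = 24.67
Contaminant velocity v_c = v/R = 0.02671/24.67 = 0.001082 m/d
t = L/v_c = 115/0.001082 = 106200 d
   = 106200/365 = 291 yr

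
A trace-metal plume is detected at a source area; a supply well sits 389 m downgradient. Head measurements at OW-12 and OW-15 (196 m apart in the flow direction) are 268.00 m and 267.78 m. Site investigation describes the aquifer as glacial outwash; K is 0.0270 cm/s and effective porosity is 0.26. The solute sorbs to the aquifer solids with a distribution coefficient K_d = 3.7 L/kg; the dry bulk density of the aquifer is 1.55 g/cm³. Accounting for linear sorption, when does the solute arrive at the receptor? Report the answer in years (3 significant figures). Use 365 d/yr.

244 years

Hydraulic gradient i = (268.00 − 267.78) / 196 = 0.22 / 196 = 0.001122
K = 0.0270 cm/s × 864 = 23.33 m/d
q = Ki = 23.33 × 0.001122 = 0.02618 m/d
Seepage velocity v = q / n = 0.02618 / 0.26 = 0.1007 m/d
Retardation R = 1 + ρ_b·K_d/n = 1 + 1.55×3.7/0.26 = 23.06
Contaminant velocity v_c = v/R = 0.1007/23.06 = 0.004368 m/d
t = L/v_c = 389/0.004368 = 89060 d
   = 89060/365 = 244 yr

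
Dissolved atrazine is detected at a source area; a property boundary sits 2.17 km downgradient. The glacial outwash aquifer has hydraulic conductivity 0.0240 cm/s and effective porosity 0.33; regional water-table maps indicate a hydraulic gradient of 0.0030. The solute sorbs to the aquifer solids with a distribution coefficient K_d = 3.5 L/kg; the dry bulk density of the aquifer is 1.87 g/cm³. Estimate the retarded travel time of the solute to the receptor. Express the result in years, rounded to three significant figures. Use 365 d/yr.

657 years

K = 0.0240 cm/s × 864 = 20.74 m/d
q = Ki = 20.74 × 0.0030 = 0.06221 m/d
Average linear velocity = 0.06221 / 0.33 = 0.1885 m/d
Retardation R = 1 + ρ_b·K_d/n = 1 + 1.87×3.5/0.33 = 20.83
Contaminant velocity v_c = v/R = 0.1885/20.83 = 0.009048 m/d
L = 2.17 km = 2170 m
t = L/v_c = 2170/0.009048 = 239800 d
   = 239800/365 = 657 yr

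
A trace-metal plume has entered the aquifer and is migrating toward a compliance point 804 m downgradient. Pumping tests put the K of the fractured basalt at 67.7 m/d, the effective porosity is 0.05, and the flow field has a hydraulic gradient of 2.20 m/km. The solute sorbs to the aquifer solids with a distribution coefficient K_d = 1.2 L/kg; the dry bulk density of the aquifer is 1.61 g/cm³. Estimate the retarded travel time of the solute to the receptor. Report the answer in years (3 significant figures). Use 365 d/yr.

q = Ki = 67.7 × 0.0022 = 0.1489 m/d
v = Ki/n = 67.7·0.0022/0.05 = 2.979 m/d
Retardation R = 1 + ρ_b·K_d/n = 1 + 1.61×1.2/0.05 = 39.64
Contaminant velocity v_c = v/R = 2.979/39.64 = 0.07515 m/d
t = L/v_c = 804/0.07515 = 10700 d
   = 10700/365 = 29.3 yr

29.3 years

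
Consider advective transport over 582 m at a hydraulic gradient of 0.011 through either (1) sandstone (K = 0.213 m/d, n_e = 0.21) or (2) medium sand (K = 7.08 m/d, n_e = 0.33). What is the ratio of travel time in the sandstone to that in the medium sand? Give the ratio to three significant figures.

Unit 1 (sandstone): v = 0.213×0.011/0.21 = 0.01116 m/d, t = 582/0.01116 = 52160 d
Unit 2 (medium sand): v = 7.08×0.011/0.33 = 0.2360 m/d, t = 582/0.2360 = 2466 d
t(sandstone) / t(medium sand) = 52160/2466 = 21.2

21.2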